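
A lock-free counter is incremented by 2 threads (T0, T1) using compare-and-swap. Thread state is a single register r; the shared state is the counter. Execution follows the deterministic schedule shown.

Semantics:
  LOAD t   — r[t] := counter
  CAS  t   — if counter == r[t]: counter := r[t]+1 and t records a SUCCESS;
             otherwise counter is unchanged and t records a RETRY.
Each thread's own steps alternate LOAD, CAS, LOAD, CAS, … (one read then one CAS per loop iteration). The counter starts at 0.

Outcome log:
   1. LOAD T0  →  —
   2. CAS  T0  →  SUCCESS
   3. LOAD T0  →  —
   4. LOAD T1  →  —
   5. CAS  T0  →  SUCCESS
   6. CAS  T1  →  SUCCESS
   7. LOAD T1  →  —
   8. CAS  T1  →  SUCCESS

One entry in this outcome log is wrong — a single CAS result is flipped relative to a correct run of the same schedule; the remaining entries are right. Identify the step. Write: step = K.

step = 6

Correct run:
   1) LOAD T0:  M=0  r_T0=0
   2) CAS  T0:  M=1  r_T0=0 ✓
   3) LOAD T0:  M=1  r_T0=1
   4) LOAD T1:  M=1  r_T1=1
   5) CAS  T0:  M=2  r_T0=1 ✓
   6) CAS  T1:  M=2  r_T1=1 ✗
   7) LOAD T1:  M=2  r_T1=2
   8) CAS  T1:  M=3  r_T1=2 ✓
Log disagrees first at step 6.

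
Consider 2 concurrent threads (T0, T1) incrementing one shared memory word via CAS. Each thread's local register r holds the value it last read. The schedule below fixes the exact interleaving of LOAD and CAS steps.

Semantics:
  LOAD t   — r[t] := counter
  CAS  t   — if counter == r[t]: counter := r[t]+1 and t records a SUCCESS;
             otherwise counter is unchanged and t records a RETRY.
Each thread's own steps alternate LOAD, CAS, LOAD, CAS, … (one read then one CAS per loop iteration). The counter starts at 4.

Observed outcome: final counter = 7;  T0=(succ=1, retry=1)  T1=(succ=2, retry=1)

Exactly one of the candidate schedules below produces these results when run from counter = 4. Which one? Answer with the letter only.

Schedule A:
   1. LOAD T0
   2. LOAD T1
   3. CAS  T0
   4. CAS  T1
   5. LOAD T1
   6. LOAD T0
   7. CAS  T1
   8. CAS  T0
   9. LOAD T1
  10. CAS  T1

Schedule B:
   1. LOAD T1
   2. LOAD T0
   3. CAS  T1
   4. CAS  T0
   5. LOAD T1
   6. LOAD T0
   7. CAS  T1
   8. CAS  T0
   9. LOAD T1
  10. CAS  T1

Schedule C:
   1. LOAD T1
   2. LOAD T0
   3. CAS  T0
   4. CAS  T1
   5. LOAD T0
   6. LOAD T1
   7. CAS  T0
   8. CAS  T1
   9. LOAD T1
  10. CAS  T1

Tracing schedule A:
[1] T0.load  rd  (counter 4, T0.r 4)
[2] T1.load  rd  (counter 4, T1.r 4)
[3] T0.cas  hit  (counter 5, T0.r 4)
[4] T1.cas  miss  (counter 5, T1.r 4)
[5] T1.load  rd  (counter 5, T1.r 5)
[6] T0.load  rd  (counter 5, T0.r 5)
[7] T1.cas  hit  (counter 6, T1.r 5)
[8] T0.cas  miss  (counter 6, T0.r 5)
[9] T1.load  rd  (counter 6, T1.r 6)
[10] T1.cas  hit  (counter 7, T1.r 6)

A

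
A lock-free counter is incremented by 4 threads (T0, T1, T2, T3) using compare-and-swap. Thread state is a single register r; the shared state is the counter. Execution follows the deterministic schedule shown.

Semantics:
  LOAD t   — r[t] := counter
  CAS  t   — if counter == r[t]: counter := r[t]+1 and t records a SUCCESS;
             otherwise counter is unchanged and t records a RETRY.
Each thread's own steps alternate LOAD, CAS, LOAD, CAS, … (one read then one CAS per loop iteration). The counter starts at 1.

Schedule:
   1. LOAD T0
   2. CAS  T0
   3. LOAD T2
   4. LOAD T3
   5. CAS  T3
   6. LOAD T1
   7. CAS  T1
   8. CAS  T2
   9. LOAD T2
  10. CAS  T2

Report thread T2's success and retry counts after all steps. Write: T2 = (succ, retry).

   1) LOAD T0:  M=1  r_T0=1
   2) CAS  T0:  M=2  r_T0=1 ✓
   3) LOAD T2:  M=2  r_T2=2
   4) LOAD T3:  M=2  r_T3=2
   5) CAS  T3:  M=3  r_T3=2 ✓
   6) LOAD T1:  M=3  r_T1=3
   7) CAS  T1:  M=4  r_T1=3 ✓
   8) CAS  T2:  M=4  r_T2=2 ✗
   9) LOAD T2:  M=4  r_T2=4
  10) CAS  T2:  M=5  r_T2=4 ✓

T2 = (1, 1)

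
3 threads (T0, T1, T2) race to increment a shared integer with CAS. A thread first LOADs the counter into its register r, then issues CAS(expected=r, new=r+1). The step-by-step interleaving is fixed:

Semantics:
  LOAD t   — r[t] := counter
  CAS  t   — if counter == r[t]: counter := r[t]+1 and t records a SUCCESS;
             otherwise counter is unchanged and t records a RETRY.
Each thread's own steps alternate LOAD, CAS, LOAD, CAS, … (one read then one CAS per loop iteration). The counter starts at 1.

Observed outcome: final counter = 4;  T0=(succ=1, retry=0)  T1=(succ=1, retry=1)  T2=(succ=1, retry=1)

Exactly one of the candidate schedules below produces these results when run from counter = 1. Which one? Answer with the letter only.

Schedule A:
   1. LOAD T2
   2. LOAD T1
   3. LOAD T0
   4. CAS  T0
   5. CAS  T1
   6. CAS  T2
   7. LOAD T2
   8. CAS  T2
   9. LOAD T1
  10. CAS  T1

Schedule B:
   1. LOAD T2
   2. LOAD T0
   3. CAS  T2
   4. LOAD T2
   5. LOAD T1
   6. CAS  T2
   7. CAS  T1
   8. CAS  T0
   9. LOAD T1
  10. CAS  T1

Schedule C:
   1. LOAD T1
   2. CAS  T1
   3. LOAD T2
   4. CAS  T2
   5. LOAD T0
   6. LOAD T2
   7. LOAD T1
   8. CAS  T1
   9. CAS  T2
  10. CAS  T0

Simulating candidate A:
T2 LOAD — after: cnt=1, r=1 — load
T1 LOAD — after: cnt=1, r=1 — load
T0 LOAD — after: cnt=1, r=1 — load
T0 CAS — after: cnt=2, r=1 — ok
T1 CAS — after: cnt=2, r=1 — retry
T2 CAS — after: cnt=2, r=1 — retry
T2 LOAD — after: cnt=2, r=2 — load
T2 CAS — after: cnt=3, r=2 — ok
T1 LOAD — after: cnt=3, r=3 — load
T1 CAS — after: cnt=4, r=3 — ok

A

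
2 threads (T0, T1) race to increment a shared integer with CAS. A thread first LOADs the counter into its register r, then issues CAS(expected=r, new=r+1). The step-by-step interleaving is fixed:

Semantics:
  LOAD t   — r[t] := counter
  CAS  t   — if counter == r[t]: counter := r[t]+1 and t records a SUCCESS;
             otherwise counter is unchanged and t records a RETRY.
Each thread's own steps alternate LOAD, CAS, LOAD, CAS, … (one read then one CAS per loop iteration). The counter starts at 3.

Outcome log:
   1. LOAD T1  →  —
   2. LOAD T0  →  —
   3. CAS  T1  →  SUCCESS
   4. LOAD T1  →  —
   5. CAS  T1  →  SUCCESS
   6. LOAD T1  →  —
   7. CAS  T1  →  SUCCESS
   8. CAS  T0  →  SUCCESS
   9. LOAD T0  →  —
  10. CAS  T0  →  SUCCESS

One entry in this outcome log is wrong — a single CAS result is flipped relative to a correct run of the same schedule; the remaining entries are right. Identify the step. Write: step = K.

step = 8

Reference trace:
T1 LOAD — after: cnt=3, r=3 — load
T0 LOAD — after: cnt=3, r=3 — load
T1 CAS — after: cnt=4, r=3 — ok
T1 LOAD — after: cnt=4, r=4 — load
T1 CAS — after: cnt=5, r=4 — ok
T1 LOAD — after: cnt=5, r=5 — load
T1 CAS — after: cnt=6, r=5 — ok
T0 CAS — after: cnt=6, r=3 — retry
T0 LOAD — after: cnt=6, r=6 — load
T0 CAS — after: cnt=7, r=6 — ok
Mismatch at 8.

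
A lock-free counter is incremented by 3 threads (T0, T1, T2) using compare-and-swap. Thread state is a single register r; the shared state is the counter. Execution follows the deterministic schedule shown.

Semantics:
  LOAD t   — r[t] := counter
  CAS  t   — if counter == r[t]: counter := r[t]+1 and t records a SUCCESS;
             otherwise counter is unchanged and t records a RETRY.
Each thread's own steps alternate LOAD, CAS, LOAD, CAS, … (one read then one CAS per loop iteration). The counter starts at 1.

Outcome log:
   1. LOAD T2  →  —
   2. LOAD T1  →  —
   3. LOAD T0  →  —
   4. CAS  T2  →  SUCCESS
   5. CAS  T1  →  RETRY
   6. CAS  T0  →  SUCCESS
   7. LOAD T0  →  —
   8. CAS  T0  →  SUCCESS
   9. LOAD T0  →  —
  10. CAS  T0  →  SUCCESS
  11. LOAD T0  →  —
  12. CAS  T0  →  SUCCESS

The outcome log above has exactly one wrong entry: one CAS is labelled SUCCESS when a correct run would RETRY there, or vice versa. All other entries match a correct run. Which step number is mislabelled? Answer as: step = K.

Reference trace:
1. LOAD T2 → mem=1 r[T2]=1 [LOAD]
2. LOAD T1 → mem=1 r[T1]=1 [LOAD]
3. LOAD T0 → mem=1 r[T0]=1 [LOAD]
4. CAS T2 → mem=2 r[T2]=1 [OK]
5. CAS T1 → mem=2 r[T1]=1 [RETRY]
6. CAS T0 → mem=2 r[T0]=1 [RETRY]
7. LOAD T0 → mem=2 r[T0]=2 [LOAD]
8. CAS T0 → mem=3 r[T0]=2 [OK]
9. LOAD T0 → mem=3 r[T0]=3 [LOAD]
10. CAS T0 → mem=4 r[T0]=3 [OK]
11. LOAD T0 → mem=4 r[T0]=4 [LOAD]
12. CAS T0 → mem=5 r[T0]=4 [OK]
Flip is step 6.

step = 6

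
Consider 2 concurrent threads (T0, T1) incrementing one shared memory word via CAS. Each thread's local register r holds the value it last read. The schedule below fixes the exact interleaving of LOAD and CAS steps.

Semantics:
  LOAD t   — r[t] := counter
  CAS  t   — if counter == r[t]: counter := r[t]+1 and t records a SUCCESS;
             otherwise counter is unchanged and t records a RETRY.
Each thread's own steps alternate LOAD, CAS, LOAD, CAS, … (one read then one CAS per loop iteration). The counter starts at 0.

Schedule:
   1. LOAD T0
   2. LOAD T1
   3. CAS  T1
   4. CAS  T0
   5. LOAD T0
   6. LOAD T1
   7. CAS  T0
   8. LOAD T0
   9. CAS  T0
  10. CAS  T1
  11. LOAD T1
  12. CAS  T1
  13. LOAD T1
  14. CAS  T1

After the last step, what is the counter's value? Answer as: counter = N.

   1) LOAD T0:  M=0  r_T0=0
   2) LOAD T1:  M=0  r_T1=0
   3) CAS  T1:  M=1  r_T1=0 ✓
   4) CAS  T0:  M=1  r_T0=0 ✗
   5) LOAD T0:  M=1  r_T0=1
   6) LOAD T1:  M=1  r_T1=1
   7) CAS  T0:  M=2  r_T0=1 ✓
   8) LOAD T0:  M=2  r_T0=2
   9) CAS  T0:  M=3  r_T0=2 ✓
  10) CAS  T1:  M=3  r_T1=1 ✗
  11) LOAD T1:  M=3  r_T1=3
  12) CAS  T1:  M=4  r_T1=3 ✓
  13) LOAD T1:  M=4  r_T1=4
  14) CAS  T1:  M=5  r_T1=4 ✓

counter = 5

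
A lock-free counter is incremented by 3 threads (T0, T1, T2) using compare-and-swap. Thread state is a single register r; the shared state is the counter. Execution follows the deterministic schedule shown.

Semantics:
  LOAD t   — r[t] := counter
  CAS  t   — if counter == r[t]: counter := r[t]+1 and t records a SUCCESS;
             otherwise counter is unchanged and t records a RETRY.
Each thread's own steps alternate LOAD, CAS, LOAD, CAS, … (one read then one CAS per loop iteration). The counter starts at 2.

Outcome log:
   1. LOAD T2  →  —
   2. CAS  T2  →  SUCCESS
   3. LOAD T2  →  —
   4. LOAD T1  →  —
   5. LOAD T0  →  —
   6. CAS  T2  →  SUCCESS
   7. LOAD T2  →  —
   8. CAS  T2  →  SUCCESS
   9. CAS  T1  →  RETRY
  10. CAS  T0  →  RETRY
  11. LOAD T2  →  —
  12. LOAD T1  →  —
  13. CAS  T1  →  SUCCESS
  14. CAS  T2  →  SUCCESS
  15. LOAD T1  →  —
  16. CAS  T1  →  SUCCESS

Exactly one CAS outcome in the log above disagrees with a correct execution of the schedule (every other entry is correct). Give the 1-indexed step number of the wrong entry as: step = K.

step = 14

Re-executing:
   1) LOAD T2:  M=2  r_T2=2
   2) CAS  T2:  M=3  r_T2=2 ✓
   3) LOAD T2:  M=3  r_T2=3
   4) LOAD T1:  M=3  r_T1=3
   5) LOAD T0:  M=3  r_T0=3
   6) CAS  T2:  M=4  r_T2=3 ✓
   7) LOAD T2:  M=4  r_T2=4
   8) CAS  T2:  M=5  r_T2=4 ✓
   9) CAS  T1:  M=5  r_T1=3 ✗
  10) CAS  T0:  M=5  r_T0=3 ✗
  11) LOAD T2:  M=5  r_T2=5
  12) LOAD T1:  M=5  r_T1=5
  13) CAS  T1:  M=6  r_T1=5 ✓
  14) CAS  T2:  M=6  r_T2=5 ✗
  15) LOAD T1:  M=6  r_T1=6
  16) CAS  T1:  M=7  r_T1=6 ✓
Mismatch at 14.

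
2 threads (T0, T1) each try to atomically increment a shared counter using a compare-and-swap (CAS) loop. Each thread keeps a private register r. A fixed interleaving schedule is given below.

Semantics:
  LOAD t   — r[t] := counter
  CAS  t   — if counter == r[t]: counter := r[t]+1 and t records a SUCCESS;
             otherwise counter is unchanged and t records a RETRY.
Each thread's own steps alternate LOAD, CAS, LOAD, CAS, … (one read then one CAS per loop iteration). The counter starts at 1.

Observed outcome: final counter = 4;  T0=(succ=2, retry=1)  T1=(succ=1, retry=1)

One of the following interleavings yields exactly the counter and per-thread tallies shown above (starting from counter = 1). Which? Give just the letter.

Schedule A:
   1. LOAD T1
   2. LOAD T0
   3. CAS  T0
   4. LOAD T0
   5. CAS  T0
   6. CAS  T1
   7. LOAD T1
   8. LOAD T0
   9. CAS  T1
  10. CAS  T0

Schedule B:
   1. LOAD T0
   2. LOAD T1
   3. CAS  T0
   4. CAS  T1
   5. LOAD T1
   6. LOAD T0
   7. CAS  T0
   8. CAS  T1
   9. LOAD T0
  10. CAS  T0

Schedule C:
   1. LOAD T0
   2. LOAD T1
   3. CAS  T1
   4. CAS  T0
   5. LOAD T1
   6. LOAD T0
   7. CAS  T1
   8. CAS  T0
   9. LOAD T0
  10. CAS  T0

Simulating candidate A:
step 1: T1 LOAD ⇒ load; ctr=1 reg=1
step 2: T0 LOAD ⇒ load; ctr=1 reg=1
step 3: T0 CAS ⇒ ok; ctr=2 reg=1
step 4: T0 LOAD ⇒ load; ctr=2 reg=2
step 5: T0 CAS ⇒ ok; ctr=3 reg=2
step 6: T1 CAS ⇒ retry; ctr=3 reg=1
step 7: T1 LOAD ⇒ load; ctr=3 reg=3
step 8: T0 LOAD ⇒ load; ctr=3 reg=3
step 9: T1 CAS ⇒ ok; ctr=4 reg=3
step 10: T0 CAS ⇒ retry; ctr=4 reg=3

A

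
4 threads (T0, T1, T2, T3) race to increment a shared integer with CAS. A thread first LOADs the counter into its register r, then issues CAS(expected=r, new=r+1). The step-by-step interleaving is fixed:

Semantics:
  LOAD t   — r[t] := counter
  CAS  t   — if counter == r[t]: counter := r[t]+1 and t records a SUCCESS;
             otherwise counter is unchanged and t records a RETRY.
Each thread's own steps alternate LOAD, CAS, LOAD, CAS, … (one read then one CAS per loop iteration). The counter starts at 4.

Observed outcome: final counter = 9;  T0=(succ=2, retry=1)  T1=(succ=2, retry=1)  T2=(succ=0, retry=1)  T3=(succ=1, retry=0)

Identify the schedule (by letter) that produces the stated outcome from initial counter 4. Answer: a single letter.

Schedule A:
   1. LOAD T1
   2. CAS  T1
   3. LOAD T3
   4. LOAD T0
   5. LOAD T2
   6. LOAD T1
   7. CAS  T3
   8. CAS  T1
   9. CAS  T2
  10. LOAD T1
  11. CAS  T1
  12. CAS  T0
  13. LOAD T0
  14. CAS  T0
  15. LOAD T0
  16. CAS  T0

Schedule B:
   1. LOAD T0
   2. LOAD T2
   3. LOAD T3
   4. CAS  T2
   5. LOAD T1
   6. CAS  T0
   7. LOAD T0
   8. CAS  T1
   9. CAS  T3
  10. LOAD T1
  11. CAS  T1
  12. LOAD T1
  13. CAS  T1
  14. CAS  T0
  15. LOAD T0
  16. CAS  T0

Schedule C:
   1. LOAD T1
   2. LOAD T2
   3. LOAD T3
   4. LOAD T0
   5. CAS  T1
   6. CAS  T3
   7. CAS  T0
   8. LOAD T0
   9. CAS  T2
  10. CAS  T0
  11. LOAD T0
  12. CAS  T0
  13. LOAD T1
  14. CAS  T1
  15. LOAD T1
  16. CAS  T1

Simulating candidate A:
1. LOAD T1 → mem=4 r[T1]=4 [LOAD]
2. CAS T1 → mem=5 r[T1]=4 [OK]
3. LOAD T3 → mem=5 r[T3]=5 [LOAD]
4. LOAD T0 → mem=5 r[T0]=5 [LOAD]
5. LOAD T2 → mem=5 r[T2]=5 [LOAD]
6. LOAD T1 → mem=5 r[T1]=5 [LOAD]
7. CAS T3 → mem=6 r[T3]=5 [OK]
8. CAS T1 → mem=6 r[T1]=5 [RETRY]
9. CAS T2 → mem=6 r[T2]=5 [RETRY]
10. LOAD T1 → mem=6 r[T1]=6 [LOAD]
11. CAS T1 → mem=7 r[T1]=6 [OK]
12. CAS T0 → mem=7 r[T0]=5 [RETRY]
13. LOAD T0 → mem=7 r[T0]=7 [LOAD]
14. CAS T0 → mem=8 r[T0]=7 [OK]
15. LOAD T0 → mem=8 r[T0]=8 [LOAD]
16. CAS T0 → mem=9 r[T0]=8 [OK]

A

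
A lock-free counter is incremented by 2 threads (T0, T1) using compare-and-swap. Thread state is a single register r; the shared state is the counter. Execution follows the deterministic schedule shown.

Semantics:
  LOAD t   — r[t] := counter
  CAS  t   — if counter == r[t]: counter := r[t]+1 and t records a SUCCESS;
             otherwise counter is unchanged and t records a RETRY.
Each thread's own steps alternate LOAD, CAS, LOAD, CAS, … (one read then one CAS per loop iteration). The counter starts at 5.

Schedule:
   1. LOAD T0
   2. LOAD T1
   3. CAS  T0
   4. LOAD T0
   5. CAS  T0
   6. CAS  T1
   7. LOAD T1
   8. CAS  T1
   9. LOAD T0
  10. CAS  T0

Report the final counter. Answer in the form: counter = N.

1. LOAD T0 → mem=5 r[T0]=5 [LOAD]
2. LOAD T1 → mem=5 r[T1]=5 [LOAD]
3. CAS T0 → mem=6 r[T0]=5 [OK]
4. LOAD T0 → mem=6 r[T0]=6 [LOAD]
5. CAS T0 → mem=7 r[T0]=6 [OK]
6. CAS T1 → mem=7 r[T1]=5 [RETRY]
7. LOAD T1 → mem=7 r[T1]=7 [LOAD]
8. CAS T1 → mem=8 r[T1]=7 [OK]
9. LOAD T0 → mem=8 r[T0]=8 [LOAD]
10. CAS T0 → mem=9 r[T0]=8 [OK]

counter = 9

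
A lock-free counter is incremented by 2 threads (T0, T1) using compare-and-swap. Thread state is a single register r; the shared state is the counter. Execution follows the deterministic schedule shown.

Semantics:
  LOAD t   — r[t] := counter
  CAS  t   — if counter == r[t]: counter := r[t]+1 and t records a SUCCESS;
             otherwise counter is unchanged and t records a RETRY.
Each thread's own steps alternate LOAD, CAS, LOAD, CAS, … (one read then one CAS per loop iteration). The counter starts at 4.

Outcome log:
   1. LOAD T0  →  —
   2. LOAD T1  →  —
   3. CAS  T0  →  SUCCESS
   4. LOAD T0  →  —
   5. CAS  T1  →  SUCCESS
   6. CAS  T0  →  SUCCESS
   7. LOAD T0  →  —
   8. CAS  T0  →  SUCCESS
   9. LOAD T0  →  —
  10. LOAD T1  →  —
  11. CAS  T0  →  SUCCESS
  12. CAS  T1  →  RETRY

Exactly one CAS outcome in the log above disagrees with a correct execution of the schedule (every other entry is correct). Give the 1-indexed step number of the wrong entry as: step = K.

step = 5

Reference trace:
step 1: T0 LOAD ⇒ load; ctr=4 reg=4
step 2: T1 LOAD ⇒ load; ctr=4 reg=4
step 3: T0 CAS ⇒ ok; ctr=5 reg=4
step 4: T0 LOAD ⇒ load; ctr=5 reg=5
step 5: T1 CAS ⇒ retry; ctr=5 reg=4
step 6: T0 CAS ⇒ ok; ctr=6 reg=5
step 7: T0 LOAD ⇒ load; ctr=6 reg=6
step 8: T0 CAS ⇒ ok; ctr=7 reg=6
step 9: T0 LOAD ⇒ load; ctr=7 reg=7
step 10: T1 LOAD ⇒ load; ctr=7 reg=7
step 11: T0 CAS ⇒ ok; ctr=8 reg=7
step 12: T1 CAS ⇒ retry; ctr=8 reg=7
Mismatch at 5.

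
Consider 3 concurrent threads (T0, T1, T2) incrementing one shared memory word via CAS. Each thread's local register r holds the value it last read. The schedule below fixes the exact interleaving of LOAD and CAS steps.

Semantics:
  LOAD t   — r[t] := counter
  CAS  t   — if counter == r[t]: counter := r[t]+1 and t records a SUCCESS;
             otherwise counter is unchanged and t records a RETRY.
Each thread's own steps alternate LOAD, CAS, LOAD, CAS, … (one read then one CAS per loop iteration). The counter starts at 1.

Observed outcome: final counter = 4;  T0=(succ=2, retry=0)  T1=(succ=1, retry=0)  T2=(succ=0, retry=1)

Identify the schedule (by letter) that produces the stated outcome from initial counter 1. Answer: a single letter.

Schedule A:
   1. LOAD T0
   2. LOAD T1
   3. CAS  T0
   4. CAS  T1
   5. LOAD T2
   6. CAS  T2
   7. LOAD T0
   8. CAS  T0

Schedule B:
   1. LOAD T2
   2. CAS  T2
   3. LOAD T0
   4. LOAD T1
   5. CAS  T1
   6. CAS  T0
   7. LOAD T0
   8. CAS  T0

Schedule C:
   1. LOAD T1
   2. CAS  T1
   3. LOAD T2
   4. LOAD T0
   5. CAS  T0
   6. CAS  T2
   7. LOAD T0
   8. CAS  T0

C

Run C:
step 1: T1 LOAD ⇒ load; ctr=1 reg=1
step 2: T1 CAS ⇒ ok; ctr=2 reg=1
step 3: T2 LOAD ⇒ load; ctr=2 reg=2
step 4: T0 LOAD ⇒ load; ctr=2 reg=2
step 5: T0 CAS ⇒ ok; ctr=3 reg=2
step 6: T2 CAS ⇒ retry; ctr=3 reg=2
step 7: T0 LOAD ⇒ load; ctr=3 reg=3
step 8: T0 CAS ⇒ ok; ctr=4 reg=3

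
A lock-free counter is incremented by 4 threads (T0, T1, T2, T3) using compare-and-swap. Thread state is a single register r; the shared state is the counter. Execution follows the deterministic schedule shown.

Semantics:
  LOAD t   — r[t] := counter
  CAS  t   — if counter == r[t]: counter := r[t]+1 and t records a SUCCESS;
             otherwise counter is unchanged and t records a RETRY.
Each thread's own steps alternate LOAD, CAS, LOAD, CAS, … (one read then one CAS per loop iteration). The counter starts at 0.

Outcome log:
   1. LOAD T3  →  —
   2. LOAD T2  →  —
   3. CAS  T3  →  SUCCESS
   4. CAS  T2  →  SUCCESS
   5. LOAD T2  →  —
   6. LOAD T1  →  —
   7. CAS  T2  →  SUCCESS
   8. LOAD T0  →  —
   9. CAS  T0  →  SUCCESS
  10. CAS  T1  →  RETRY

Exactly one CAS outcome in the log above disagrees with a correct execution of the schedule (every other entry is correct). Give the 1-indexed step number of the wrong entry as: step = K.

Reference trace:
#1 T3 reads 0
#2 T2 reads 0
#3 T3 CAS(0→1) writes; counter now 1
#4 T2 CAS(0→1) fails; counter now 1
#5 T2 reads 1
#6 T1 reads 1
#7 T2 CAS(1→2) writes; counter now 2
#8 T0 reads 2
#9 T0 CAS(2→3) writes; counter now 3
#10 T1 CAS(1→2) fails; counter now 3
Log disagrees first at step 4.

step = 4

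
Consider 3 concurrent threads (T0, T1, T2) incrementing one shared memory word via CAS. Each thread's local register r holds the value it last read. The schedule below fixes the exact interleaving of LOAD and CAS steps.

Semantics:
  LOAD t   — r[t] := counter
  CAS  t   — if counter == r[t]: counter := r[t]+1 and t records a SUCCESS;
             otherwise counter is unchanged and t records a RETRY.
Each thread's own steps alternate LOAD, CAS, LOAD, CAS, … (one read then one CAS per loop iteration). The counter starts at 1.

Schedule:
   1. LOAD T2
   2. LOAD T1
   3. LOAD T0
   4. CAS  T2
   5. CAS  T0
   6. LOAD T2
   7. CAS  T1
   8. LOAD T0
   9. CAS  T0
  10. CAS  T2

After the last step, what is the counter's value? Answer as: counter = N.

counter = 3

#1 T2 reads 1
#2 T1 reads 1
#3 T0 reads 1
#4 T2 CAS(1→2) writes; counter now 2
#5 T0 CAS(1→2) fails; counter now 2
#6 T2 reads 2
#7 T1 CAS(1→2) fails; counter now 2
#8 T0 reads 2
#9 T0 CAS(2→3) writes; counter now 3
#10 T2 CAS(2→3) fails; counter now 3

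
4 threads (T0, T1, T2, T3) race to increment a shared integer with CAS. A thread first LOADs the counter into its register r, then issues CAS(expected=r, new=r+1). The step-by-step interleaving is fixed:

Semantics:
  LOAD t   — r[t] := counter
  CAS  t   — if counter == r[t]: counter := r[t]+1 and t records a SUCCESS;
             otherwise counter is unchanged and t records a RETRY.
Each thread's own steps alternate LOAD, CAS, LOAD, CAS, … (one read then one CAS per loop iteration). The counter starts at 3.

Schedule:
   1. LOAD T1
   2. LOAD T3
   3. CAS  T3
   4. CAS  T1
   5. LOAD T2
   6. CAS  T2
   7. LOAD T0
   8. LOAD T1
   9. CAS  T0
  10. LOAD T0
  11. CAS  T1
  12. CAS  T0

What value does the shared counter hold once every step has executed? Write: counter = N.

counter = 7

#1 T1 reads 3
#2 T3 reads 3
#3 T3 CAS(3→4) writes; counter now 4
#4 T1 CAS(3→4) fails; counter now 4
#5 T2 reads 4
#6 T2 CAS(4→5) writes; counter now 5
#7 T0 reads 5
#8 T1 reads 5
#9 T0 CAS(5→6) writes; counter now 6
#10 T0 reads 6
#11 T1 CAS(5→6) fails; counter now 6
#12 T0 CAS(6→7) writes; counter now 7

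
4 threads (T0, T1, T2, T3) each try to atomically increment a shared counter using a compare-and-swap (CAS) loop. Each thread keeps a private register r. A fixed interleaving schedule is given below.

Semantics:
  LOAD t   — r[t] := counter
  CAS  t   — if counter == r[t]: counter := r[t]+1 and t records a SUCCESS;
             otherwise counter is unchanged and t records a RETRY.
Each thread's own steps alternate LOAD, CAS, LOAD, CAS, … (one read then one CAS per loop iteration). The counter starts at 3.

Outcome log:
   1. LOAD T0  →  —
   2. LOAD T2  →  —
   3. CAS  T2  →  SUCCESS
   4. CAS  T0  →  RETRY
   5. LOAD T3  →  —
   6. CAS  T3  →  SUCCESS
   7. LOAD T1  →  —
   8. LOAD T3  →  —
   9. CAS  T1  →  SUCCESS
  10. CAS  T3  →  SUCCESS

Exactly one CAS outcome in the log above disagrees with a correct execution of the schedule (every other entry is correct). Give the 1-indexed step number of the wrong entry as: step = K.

step = 10

Re-executing:
   1) LOAD T0:  M=3  r_T0=3
   2) LOAD T2:  M=3  r_T2=3
   3) CAS  T2:  M=4  r_T2=3 ✓
   4) CAS  T0:  M=4  r_T0=3 ✗
   5) LOAD T3:  M=4  r_T3=4
   6) CAS  T3:  M=5  r_T3=4 ✓
   7) LOAD T1:  M=5  r_T1=5
   8) LOAD T3:  M=5  r_T3=5
   9) CAS  T1:  M=6  r_T1=5 ✓
  10) CAS  T3:  M=6  r_T3=5 ✗
Log disagrees first at step 10.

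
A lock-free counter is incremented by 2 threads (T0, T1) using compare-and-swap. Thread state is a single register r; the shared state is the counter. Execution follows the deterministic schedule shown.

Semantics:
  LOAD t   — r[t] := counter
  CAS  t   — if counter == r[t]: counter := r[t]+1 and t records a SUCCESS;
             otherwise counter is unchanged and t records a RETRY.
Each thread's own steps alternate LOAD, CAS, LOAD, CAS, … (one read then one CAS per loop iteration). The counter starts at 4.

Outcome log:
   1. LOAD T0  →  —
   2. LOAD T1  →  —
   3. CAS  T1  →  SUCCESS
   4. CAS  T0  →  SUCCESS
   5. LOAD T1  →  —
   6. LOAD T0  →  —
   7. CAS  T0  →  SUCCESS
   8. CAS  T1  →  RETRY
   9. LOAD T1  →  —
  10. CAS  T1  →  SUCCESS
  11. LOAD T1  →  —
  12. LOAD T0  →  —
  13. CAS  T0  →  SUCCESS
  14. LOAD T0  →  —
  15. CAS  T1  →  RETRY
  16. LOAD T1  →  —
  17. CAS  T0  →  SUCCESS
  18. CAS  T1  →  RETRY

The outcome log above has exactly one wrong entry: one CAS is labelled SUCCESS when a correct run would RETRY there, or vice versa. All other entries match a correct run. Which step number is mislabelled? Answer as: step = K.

Correct run:
T0 LOAD — after: cnt=4, r=4 — load
T1 LOAD — after: cnt=4, r=4 — load
T1 CAS — after: cnt=5, r=4 — ok
T0 CAS — after: cnt=5, r=4 — retry
T1 LOAD — after: cnt=5, r=5 — load
T0 LOAD — after: cnt=5, r=5 — load
T0 CAS — after: cnt=6, r=5 — ok
T1 CAS — after: cnt=6, r=5 — retry
T1 LOAD — after: cnt=6, r=6 — load
T1 CAS — after: cnt=7, r=6 — ok
T1 LOAD — after: cnt=7, r=7 — load
T0 LOAD — after: cnt=7, r=7 — load
T0 CAS — after: cnt=8, r=7 — ok
T0 LOAD — after: cnt=8, r=8 — load
T1 CAS — after: cnt=8, r=7 — retry
T1 LOAD — after: cnt=8, r=8 — load
T0 CAS — after: cnt=9, r=8 — ok
T1 CAS — after: cnt=9, r=8 — retry
Flip is step 4.

step = 4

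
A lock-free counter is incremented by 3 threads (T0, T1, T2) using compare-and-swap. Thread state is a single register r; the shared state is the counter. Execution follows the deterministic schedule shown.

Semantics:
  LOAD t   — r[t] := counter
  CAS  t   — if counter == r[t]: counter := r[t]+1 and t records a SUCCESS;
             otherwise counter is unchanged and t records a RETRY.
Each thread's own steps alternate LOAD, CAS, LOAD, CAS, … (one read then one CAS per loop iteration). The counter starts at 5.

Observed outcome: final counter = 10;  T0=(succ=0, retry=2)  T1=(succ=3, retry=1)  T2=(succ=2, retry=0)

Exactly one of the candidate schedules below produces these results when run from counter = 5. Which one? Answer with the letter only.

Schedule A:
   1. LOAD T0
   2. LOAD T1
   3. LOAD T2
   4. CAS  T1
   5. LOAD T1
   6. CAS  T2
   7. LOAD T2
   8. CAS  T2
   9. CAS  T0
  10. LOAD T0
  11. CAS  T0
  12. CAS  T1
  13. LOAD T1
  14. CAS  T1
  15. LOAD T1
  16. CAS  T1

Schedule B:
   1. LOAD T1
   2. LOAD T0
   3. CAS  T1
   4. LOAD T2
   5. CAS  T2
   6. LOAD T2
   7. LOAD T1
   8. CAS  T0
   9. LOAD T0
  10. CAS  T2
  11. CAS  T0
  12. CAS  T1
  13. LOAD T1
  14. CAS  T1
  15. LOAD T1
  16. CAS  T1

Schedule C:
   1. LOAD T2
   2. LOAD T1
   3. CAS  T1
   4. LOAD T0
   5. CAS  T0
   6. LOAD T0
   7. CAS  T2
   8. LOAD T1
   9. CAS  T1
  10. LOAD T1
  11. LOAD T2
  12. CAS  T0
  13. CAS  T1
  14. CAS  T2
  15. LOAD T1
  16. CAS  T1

B

Run B:
[1] T1.load  rd  (counter 5, T1.r 5)
[2] T0.load  rd  (counter 5, T0.r 5)
[3] T1.cas  hit  (counter 6, T1.r 5)
[4] T2.load  rd  (counter 6, T2.r 6)
[5] T2.cas  hit  (counter 7, T2.r 6)
[6] T2.load  rd  (counter 7, T2.r 7)
[7] T1.load  rd  (counter 7, T1.r 7)
[8] T0.cas  miss  (counter 7, T0.r 5)
[9] T0.load  rd  (counter 7, T0.r 7)
[10] T2.cas  hit  (counter 8, T2.r 7)
[11] T0.cas  miss  (counter 8, T0.r 7)
[12] T1.cas  miss  (counter 8, T1.r 7)
[13] T1.load  rd  (counter 8, T1.r 8)
[14] T1.cas  hit  (counter 9, T1.r 8)
[15] T1.load  rd  (counter 9, T1.r 9)
[16] T1.cas  hit  (counter 10, T1.r 9)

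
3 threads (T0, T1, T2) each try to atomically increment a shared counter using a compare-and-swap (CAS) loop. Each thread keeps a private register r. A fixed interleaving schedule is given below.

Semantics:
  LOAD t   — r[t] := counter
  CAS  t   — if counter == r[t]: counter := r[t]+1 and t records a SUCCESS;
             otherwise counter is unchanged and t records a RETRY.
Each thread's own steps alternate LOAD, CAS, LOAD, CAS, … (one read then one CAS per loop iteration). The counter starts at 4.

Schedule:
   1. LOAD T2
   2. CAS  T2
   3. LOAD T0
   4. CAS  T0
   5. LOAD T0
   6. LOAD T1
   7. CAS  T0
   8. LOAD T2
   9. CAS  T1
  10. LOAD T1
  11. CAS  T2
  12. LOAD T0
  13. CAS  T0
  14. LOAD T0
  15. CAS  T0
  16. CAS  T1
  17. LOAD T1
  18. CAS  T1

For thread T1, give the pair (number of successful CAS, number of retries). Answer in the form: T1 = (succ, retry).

T1 = (1, 2)

   1) LOAD T2:  M=4  r_T2=4
   2) CAS  T2:  M=5  r_T2=4 ✓
   3) LOAD T0:  M=5  r_T0=5
   4) CAS  T0:  M=6  r_T0=5 ✓
   5) LOAD T0:  M=6  r_T0=6
   6) LOAD T1:  M=6  r_T1=6
   7) CAS  T0:  M=7  r_T0=6 ✓
   8) LOAD T2:  M=7  r_T2=7
   9) CAS  T1:  M=7  r_T1=6 ✗
  10) LOAD T1:  M=7  r_T1=7
  11) CAS  T2:  M=8  r_T2=7 ✓
  12) LOAD T0:  M=8  r_T0=8
  13) CAS  T0:  M=9  r_T0=8 ✓
  14) LOAD T0:  M=9  r_T0=9
  15) CAS  T0:  M=10  r_T0=9 ✓
  16) CAS  T1:  M=10  r_T1=7 ✗
  17) LOAD T1:  M=10  r_T1=10
  18) CAS  T1:  M=11  r_T1=10 ✓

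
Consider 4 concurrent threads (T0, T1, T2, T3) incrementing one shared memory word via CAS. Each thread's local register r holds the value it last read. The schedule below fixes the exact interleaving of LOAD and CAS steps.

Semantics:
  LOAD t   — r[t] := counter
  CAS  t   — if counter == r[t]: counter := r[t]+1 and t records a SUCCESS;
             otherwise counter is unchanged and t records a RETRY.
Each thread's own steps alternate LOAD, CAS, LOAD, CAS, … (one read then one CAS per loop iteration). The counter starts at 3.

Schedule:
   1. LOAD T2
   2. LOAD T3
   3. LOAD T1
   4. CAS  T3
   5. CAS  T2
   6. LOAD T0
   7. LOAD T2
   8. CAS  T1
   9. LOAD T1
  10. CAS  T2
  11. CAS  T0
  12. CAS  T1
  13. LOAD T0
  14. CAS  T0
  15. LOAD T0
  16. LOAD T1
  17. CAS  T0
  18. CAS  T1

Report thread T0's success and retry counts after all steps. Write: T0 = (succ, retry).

T2 LOAD — after: cnt=3, r=3 — load
T3 LOAD — after: cnt=3, r=3 — load
T1 LOAD — after: cnt=3, r=3 — load
T3 CAS — after: cnt=4, r=3 — ok
T2 CAS — after: cnt=4, r=3 — retry
T0 LOAD — after: cnt=4, r=4 — load
T2 LOAD — after: cnt=4, r=4 — load
T1 CAS — after: cnt=4, r=3 — retry
T1 LOAD — after: cnt=4, r=4 — load
T2 CAS — after: cnt=5, r=4 — ok
T0 CAS — after: cnt=5, r=4 — retry
T1 CAS — after: cnt=5, r=4 — retry
T0 LOAD — after: cnt=5, r=5 — load
T0 CAS — after: cnt=6, r=5 — ok
T0 LOAD — after: cnt=6, r=6 — load
T1 LOAD — after: cnt=6, r=6 — load
T0 CAS — after: cnt=7, r=6 — ok
T1 CAS — after: cnt=7, r=6 — retry

T0 = (2, 1)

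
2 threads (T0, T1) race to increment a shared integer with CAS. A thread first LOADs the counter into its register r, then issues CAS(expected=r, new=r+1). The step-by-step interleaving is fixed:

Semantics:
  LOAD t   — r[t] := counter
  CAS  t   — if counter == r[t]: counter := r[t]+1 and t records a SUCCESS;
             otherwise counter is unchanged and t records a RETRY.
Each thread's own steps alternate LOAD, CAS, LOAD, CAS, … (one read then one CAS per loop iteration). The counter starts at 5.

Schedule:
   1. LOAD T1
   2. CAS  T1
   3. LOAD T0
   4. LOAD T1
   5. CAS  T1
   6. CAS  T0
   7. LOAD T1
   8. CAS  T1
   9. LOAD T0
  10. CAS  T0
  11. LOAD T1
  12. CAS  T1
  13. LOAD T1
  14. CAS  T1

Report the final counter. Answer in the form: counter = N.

   1) LOAD T1:  M=5  r_T1=5
   2) CAS  T1:  M=6  r_T1=5 ✓
   3) LOAD T0:  M=6  r_T0=6
   4) LOAD T1:  M=6  r_T1=6
   5) CAS  T1:  M=7  r_T1=6 ✓
   6) CAS  T0:  M=7  r_T0=6 ✗
   7) LOAD T1:  M=7  r_T1=7
   8) CAS  T1:  M=8  r_T1=7 ✓
   9) LOAD T0:  M=8  r_T0=8
  10) CAS  T0:  M=9  r_T0=8 ✓
  11) LOAD T1:  M=9  r_T1=9
  12) CAS  T1:  M=10  r_T1=9 ✓
  13) LOAD T1:  M=10  r_T1=10
  14) CAS  T1:  M=11  r_T1=10 ✓

counter = 11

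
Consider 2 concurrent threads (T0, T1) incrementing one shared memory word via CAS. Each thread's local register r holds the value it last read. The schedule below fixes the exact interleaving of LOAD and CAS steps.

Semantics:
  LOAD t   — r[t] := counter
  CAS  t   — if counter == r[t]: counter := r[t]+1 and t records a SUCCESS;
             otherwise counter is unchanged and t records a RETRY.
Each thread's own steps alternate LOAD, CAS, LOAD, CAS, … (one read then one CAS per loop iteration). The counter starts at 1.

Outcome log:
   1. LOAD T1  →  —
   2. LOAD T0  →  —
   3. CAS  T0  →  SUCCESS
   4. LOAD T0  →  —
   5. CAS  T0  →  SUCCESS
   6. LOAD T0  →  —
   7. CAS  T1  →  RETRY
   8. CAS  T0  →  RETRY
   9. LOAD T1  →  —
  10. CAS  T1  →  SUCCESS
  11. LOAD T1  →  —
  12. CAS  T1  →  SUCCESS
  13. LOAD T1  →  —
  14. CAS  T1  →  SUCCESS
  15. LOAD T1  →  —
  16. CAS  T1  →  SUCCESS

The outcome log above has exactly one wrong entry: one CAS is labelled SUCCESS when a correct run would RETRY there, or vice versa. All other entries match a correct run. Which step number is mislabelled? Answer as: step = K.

Reference trace:
#1 T1 reads 1
#2 T0 reads 1
#3 T0 CAS(1→2) writes; counter now 2
#4 T0 reads 2
#5 T0 CAS(2→3) writes; counter now 3
#6 T0 reads 3
#7 T1 CAS(1→2) fails; counter now 3
#8 T0 CAS(3→4) writes; counter now 4
#9 T1 reads 4
#10 T1 CAS(4→5) writes; counter now 5
#11 T1 reads 5
#12 T1 CAS(5→6) writes; counter now 6
#13 T1 reads 6
#14 T1 CAS(6→7) writes; counter now 7
#15 T1 reads 7
#16 T1 CAS(7→8) writes; counter now 8
Log disagrees first at step 8.

step = 8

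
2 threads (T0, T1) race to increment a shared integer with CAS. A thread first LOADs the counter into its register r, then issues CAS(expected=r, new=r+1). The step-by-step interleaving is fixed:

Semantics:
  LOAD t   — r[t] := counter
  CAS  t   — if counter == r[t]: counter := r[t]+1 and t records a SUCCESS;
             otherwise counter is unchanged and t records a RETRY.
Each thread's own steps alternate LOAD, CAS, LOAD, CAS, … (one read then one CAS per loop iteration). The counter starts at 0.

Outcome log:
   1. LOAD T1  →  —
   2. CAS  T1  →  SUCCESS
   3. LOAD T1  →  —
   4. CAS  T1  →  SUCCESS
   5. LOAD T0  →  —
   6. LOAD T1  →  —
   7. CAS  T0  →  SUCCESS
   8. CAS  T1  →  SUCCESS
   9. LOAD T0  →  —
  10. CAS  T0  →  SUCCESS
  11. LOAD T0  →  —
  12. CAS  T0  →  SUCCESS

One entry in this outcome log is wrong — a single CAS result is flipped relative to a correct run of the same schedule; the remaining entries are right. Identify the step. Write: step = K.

Correct run:
[1] T1.load  rd  (counter 0, T1.r 0)
[2] T1.cas  hit  (counter 1, T1.r 0)
[3] T1.load  rd  (counter 1, T1.r 1)
[4] T1.cas  hit  (counter 2, T1.r 1)
[5] T0.load  rd  (counter 2, T0.r 2)
[6] T1.load  rd  (counter 2, T1.r 2)
[7] T0.cas  hit  (counter 3, T0.r 2)
[8] T1.cas  miss  (counter 3, T1.r 2)
[9] T0.load  rd  (counter 3, T0.r 3)
[10] T0.cas  hit  (counter 4, T0.r 3)
[11] T0.load  rd  (counter 4, T0.r 4)
[12] T0.cas  hit  (counter 5, T0.r 4)
Log disagrees first at step 8.

step = 8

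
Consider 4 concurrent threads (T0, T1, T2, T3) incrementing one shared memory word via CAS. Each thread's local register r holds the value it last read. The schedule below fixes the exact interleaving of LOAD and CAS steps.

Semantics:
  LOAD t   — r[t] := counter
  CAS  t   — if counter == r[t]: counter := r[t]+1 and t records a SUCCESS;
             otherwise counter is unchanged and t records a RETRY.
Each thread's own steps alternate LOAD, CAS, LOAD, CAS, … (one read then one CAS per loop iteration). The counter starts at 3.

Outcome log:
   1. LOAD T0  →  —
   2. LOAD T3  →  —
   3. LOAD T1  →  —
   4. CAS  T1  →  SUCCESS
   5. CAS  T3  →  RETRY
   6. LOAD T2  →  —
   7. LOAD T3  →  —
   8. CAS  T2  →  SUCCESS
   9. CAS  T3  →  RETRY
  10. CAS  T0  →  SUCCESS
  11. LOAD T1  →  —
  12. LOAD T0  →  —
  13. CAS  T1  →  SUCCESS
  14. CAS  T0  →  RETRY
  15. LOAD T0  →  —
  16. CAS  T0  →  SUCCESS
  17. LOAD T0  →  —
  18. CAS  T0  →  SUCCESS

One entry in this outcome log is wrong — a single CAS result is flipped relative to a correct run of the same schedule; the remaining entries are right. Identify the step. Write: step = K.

step = 10

Re-executing:
T0 LOAD — after: cnt=3, r=3 — load
T3 LOAD — after: cnt=3, r=3 — load
T1 LOAD — after: cnt=3, r=3 — load
T1 CAS — after: cnt=4, r=3 — ok
T3 CAS — after: cnt=4, r=3 — retry
T2 LOAD — after: cnt=4, r=4 — load
T3 LOAD — after: cnt=4, r=4 — load
T2 CAS — after: cnt=5, r=4 — ok
T3 CAS — after: cnt=5, r=4 — retry
T0 CAS — after: cnt=5, r=3 — retry
T1 LOAD — after: cnt=5, r=5 — load
T0 LOAD — after: cnt=5, r=5 — load
T1 CAS — after: cnt=6, r=5 — ok
T0 CAS — after: cnt=6, r=5 — retry
T0 LOAD — after: cnt=6, r=6 — load
T0 CAS — after: cnt=7, r=6 — ok
T0 LOAD — after: cnt=7, r=7 — load
T0 CAS — after: cnt=8, r=7 — ok
Mismatch at 10.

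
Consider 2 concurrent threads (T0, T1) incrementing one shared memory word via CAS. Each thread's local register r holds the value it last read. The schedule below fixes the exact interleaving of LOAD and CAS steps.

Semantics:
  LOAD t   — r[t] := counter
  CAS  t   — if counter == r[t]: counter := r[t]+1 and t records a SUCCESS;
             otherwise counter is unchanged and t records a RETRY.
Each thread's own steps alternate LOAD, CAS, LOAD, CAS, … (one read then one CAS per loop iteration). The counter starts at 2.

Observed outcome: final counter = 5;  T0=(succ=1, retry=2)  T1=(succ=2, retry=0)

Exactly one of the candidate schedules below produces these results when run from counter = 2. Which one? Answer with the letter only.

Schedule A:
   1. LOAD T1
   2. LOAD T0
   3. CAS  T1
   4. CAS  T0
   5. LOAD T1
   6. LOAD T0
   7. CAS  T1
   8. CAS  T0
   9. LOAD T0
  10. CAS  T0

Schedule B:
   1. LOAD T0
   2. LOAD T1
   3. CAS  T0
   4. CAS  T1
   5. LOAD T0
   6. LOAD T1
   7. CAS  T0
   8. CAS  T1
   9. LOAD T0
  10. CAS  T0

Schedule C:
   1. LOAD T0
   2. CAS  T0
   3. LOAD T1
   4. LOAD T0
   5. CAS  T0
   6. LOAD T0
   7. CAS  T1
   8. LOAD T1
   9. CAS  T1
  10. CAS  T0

Run A:
step 1: T1 LOAD ⇒ load; ctr=2 reg=2
step 2: T0 LOAD ⇒ load; ctr=2 reg=2
step 3: T1 CAS ⇒ ok; ctr=3 reg=2
step 4: T0 CAS ⇒ retry; ctr=3 reg=2
step 5: T1 LOAD ⇒ load; ctr=3 reg=3
step 6: T0 LOAD ⇒ load; ctr=3 reg=3
step 7: T1 CAS ⇒ ok; ctr=4 reg=3
step 8: T0 CAS ⇒ retry; ctr=4 reg=3
step 9: T0 LOAD ⇒ load; ctr=4 reg=4
step 10: T0 CAS ⇒ ok; ctr=5 reg=4

A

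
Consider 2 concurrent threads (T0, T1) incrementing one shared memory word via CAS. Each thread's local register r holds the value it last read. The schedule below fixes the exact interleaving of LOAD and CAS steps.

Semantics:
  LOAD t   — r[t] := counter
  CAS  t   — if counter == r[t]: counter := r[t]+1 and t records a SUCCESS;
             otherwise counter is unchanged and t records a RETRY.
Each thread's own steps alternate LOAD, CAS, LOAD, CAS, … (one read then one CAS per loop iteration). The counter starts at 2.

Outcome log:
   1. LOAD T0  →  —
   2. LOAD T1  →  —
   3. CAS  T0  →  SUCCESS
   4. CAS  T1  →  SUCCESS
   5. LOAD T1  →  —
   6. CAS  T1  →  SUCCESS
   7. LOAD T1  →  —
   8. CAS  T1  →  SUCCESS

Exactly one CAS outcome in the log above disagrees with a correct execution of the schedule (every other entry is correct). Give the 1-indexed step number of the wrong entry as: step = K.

step = 4

Reference trace:
step 1: T0 LOAD ⇒ load; ctr=2 reg=2
step 2: T1 LOAD ⇒ load; ctr=2 reg=2
step 3: T0 CAS ⇒ ok; ctr=3 reg=2
step 4: T1 CAS ⇒ retry; ctr=3 reg=2
step 5: T1 LOAD ⇒ load; ctr=3 reg=3
step 6: T1 CAS ⇒ ok; ctr=4 reg=3
step 7: T1 LOAD ⇒ load; ctr=4 reg=4
step 8: T1 CAS ⇒ ok; ctr=5 reg=4
Flip is step 4.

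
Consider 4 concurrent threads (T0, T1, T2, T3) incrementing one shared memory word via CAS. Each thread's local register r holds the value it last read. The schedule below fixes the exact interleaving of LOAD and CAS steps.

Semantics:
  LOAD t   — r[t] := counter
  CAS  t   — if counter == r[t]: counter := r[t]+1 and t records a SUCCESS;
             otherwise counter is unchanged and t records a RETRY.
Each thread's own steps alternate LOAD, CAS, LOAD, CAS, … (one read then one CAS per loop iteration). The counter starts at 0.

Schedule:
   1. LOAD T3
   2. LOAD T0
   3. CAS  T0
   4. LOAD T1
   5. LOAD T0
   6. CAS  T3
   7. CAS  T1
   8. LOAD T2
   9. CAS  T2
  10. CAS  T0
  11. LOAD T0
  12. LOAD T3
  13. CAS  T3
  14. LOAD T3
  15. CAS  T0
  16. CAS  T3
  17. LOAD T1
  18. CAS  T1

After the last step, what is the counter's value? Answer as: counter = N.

1. LOAD T3 → mem=0 r[T3]=0 [LOAD]
2. LOAD T0 → mem=0 r[T0]=0 [LOAD]
3. CAS T0 → mem=1 r[T0]=0 [OK]
4. LOAD T1 → mem=1 r[T1]=1 [LOAD]
5. LOAD T0 → mem=1 r[T0]=1 [LOAD]
6. CAS T3 → mem=1 r[T3]=0 [RETRY]
7. CAS T1 → mem=2 r[T1]=1 [OK]
8. LOAD T2 → mem=2 r[T2]=2 [LOAD]
9. CAS T2 → mem=3 r[T2]=2 [OK]
10. CAS T0 → mem=3 r[T0]=1 [RETRY]
11. LOAD T0 → mem=3 r[T0]=3 [LOAD]
12. LOAD T3 → mem=3 r[T3]=3 [LOAD]
13. CAS T3 → mem=4 r[T3]=3 [OK]
14. LOAD T3 → mem=4 r[T3]=4 [LOAD]
15. CAS T0 → mem=4 r[T0]=3 [RETRY]
16. CAS T3 → mem=5 r[T3]=4 [OK]
17. LOAD T1 → mem=5 r[T1]=5 [LOAD]
18. CAS T1 → mem=6 r[T1]=5 [OK]

counter = 6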